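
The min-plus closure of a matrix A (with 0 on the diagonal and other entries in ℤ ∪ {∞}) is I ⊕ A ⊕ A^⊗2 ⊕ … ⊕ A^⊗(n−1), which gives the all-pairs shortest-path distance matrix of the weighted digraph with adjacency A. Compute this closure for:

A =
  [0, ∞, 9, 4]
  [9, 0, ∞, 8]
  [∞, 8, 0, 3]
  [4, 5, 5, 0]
Closure =
  [0, 9, 9, 4]
  [9, 0, 13, 8]
  [7, 8, 0, 3]
  [4, 5, 5, 0]

This is the Floyd-Warshall all-pairs shortest-path computation. For each intermediate vertex k = 0, 1, …, 3, update dist[i][j] ← min(dist[i][j], dist[i][k] + dist[k][j]). The final matrix gives, for each (i, j), the minimum total weight of any directed path from i to j (possibly empty when i = j).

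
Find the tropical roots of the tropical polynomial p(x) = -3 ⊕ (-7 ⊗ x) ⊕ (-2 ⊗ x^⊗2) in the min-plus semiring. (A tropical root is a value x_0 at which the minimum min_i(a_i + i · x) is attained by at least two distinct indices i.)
Roots: {-5, 4}

Each tropical root is a break point of the lower envelope of the lines y = a_i + i · x (there are 3 lines, with slopes 0, 1, ..., 2). Only the lines that attain the minimum somewhere contribute to roots; other lines are dominated. Here the surviving (envelope) indices are i = 2, i = 1, i = 0.
Intersections between consecutive envelope lines give the roots: for adjacent envelope indices i < j the intersection is x = (a_i − a_j) / (j − i). Reading off the sorted break points: {-5, 4}.
Verification: at each break x_0, at least two indices attain the minimum of min_i(a_i + i · x_0).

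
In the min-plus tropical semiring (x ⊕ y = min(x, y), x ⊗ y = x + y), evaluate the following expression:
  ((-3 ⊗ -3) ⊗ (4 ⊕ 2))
((-3 ⊗ -3) ⊗ (4 ⊕ 2)) = -4

Expand innermost to outermost. Recall ⊕ takes the minimum of its arguments and ⊗ takes their sum. Working out the expression ((-3 ⊗ -3) ⊗ (4 ⊕ 2)) gives -4.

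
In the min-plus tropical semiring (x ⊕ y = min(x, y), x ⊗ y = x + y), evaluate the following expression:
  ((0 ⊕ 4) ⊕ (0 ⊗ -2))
((0 ⊕ 4) ⊕ (0 ⊗ -2)) = -2

Expand innermost to outermost. Recall ⊕ takes the minimum of its arguments and ⊗ takes their sum. Working out the expression ((0 ⊕ 4) ⊕ (0 ⊗ -2)) gives -2.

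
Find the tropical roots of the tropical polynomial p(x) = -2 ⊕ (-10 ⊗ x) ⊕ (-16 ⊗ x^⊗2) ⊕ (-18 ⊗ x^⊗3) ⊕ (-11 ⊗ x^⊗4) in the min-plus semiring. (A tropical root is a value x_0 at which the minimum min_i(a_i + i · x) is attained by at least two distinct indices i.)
Roots: {-7, 2, 6, 8}

Each tropical root is a break point of the lower envelope of the lines y = a_i + i · x (there are 5 lines, with slopes 0, 1, ..., 4). Only the lines that attain the minimum somewhere contribute to roots; other lines are dominated. Here the surviving (envelope) indices are i = 4, i = 3, i = 2, i = 1, i = 0.
Intersections between consecutive envelope lines give the roots: for adjacent envelope indices i < j the intersection is x = (a_i − a_j) / (j − i). Reading off the sorted break points: {-7, 2, 6, 8}.
Verification: at each break x_0, at least two indices attain the minimum of min_i(a_i + i · x_0).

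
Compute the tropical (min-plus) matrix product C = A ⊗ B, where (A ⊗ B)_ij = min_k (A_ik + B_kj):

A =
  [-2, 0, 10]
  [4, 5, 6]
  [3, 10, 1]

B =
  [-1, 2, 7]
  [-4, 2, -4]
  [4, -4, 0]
A ⊗ B =
  [-4, 0, -4]
  [1, 2, 1]
  [2, -3, 1]

Apply the min-plus product entry-by-entry:
  C[0][0] = min over k of (A[0][0] + B[0][0] = -2 + -1 = -3, A[0][1] + B[1][0] = 0 + -4 = -4, A[0][2] + B[2][0] = 10 + 4 = 14) = -4 (attained at k = 1)
  C[0][1] = min over k of (A[0][0] + B[0][1] = -2 + 2 = 0, A[0][1] + B[1][1] = 0 + 2 = 2, A[0][2] + B[2][1] = 10 + -4 = 6) = 0 (attained at k = 0)
  C[0][2] = min over k of (A[0][0] + B[0][2] = -2 + 7 = 5, A[0][1] + B[1][2] = 0 + -4 = -4, A[0][2] + B[2][2] = 10 + 0 = 10) = -4 (attained at k = 1)
  C[1][0] = min over k of (A[1][0] + B[0][0] = 4 + -1 = 3, A[1][1] + B[1][0] = 5 + -4 = 1, A[1][2] + B[2][0] = 6 + 4 = 10) = 1 (attained at k = 1)
  C[1][1] = min over k of (A[1][0] + B[0][1] = 4 + 2 = 6, A[1][1] + B[1][1] = 5 + 2 = 7, A[1][2] + B[2][1] = 6 + -4 = 2) = 2 (attained at k = 2)
  C[1][2] = min over k of (A[1][0] + B[0][2] = 4 + 7 = 11, A[1][1] + B[1][2] = 5 + -4 = 1, A[1][2] + B[2][2] = 6 + 0 = 6) = 1 (attained at k = 1)
  C[2][0] = min over k of (A[2][0] + B[0][0] = 3 + -1 = 2, A[2][1] + B[1][0] = 10 + -4 = 6, A[2][2] + B[2][0] = 1 + 4 = 5) = 2 (attained at k = 0)
  C[2][1] = min over k of (A[2][0] + B[0][1] = 3 + 2 = 5, A[2][1] + B[1][1] = 10 + 2 = 12, A[2][2] + B[2][1] = 1 + -4 = -3) = -3 (attained at k = 2)
  C[2][2] = min over k of (A[2][0] + B[0][2] = 3 + 7 = 10, A[2][1] + B[1][2] = 10 + -4 = 6, A[2][2] + B[2][2] = 1 + 0 = 1) = 1 (attained at k = 2)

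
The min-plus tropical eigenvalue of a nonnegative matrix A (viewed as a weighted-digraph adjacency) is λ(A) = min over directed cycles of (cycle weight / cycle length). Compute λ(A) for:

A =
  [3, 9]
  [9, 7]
λ(A) = 3

Enumerate directed cycles and compute their means (weight / length). Sample:
  cycle 0 → 0: weight = 3, length = 1, mean = 3/1 ≈ 3.000
  cycle 1 → 1: weight = 7, length = 1, mean = 7/1 ≈ 7.000
  cycle 0 → 1 → 0: weight = 18, length = 2, mean = 18/2 ≈ 9.000
  cycle 1 → 0 → 1: weight = 18, length = 2, mean = 18/2 ≈ 9.000
Minimum mean = 3.000, attained e.g. along the cycle 0 → 0 with weight 3 and length 1. So λ(A) = 3/1 = 3.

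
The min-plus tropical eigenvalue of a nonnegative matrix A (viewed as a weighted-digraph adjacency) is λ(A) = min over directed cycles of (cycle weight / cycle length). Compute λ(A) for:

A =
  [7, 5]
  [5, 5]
λ(A) = 5

Enumerate directed cycles and compute their means (weight / length). Sample:
  cycle 0 → 0: weight = 7, length = 1, mean = 7/1 ≈ 7.000
  cycle 1 → 1: weight = 5, length = 1, mean = 5/1 ≈ 5.000
  cycle 0 → 1 → 0: weight = 10, length = 2, mean = 10/2 ≈ 5.000
  cycle 1 → 0 → 1: weight = 10, length = 2, mean = 10/2 ≈ 5.000
Minimum mean = 5.000, attained e.g. along the cycle 1 → 1 with weight 5 and length 1. So λ(A) = 5/1 = 5.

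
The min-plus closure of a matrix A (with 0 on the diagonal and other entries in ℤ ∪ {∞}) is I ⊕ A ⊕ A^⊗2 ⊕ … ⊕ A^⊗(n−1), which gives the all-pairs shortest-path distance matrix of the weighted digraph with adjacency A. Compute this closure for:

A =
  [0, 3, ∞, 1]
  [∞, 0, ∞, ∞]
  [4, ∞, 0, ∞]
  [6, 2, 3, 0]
Closure =
  [0, 3, 4, 1]
  [∞, 0, ∞, ∞]
  [4, 7, 0, 5]
  [6, 2, 3, 0]

This is the Floyd-Warshall all-pairs shortest-path computation. For each intermediate vertex k = 0, 1, …, 3, update dist[i][j] ← min(dist[i][j], dist[i][k] + dist[k][j]). The final matrix gives, for each (i, j), the minimum total weight of any directed path from i to j (possibly empty when i = j).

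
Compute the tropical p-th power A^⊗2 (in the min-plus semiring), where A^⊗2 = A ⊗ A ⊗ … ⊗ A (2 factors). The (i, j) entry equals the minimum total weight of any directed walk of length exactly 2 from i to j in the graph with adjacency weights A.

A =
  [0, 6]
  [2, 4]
A^⊗2 =
  [0, 6]
  [2, 8]

Each entry (A^⊗2)_ij equals the minimum over all length-2 walks i = v_0 → v_1 → … → v_2 = j of Σ_t A[v_t][v_{t+1}]. For example, for (i, j) = (0, 1) we minimise over 2 possible intermediate vertex sequences; the minimum is 6, attained along the walk 0 → 0 → 1.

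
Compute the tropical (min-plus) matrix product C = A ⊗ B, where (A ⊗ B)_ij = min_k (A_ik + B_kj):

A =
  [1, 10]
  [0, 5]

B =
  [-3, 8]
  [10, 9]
A ⊗ B =
  [-2, 9]
  [-3, 8]

Apply the min-plus product entry-by-entry:
  C[0][0] = min over k of (A[0][0] + B[0][0] = 1 + -3 = -2, A[0][1] + B[1][0] = 10 + 10 = 20) = -2 (attained at k = 0)
  C[0][1] = min over k of (A[0][0] + B[0][1] = 1 + 8 = 9, A[0][1] + B[1][1] = 10 + 9 = 19) = 9 (attained at k = 0)
  C[1][0] = min over k of (A[1][0] + B[0][0] = 0 + -3 = -3, A[1][1] + B[1][0] = 5 + 10 = 15) = -3 (attained at k = 0)
  C[1][1] = min over k of (A[1][0] + B[0][1] = 0 + 8 = 8, A[1][1] + B[1][1] = 5 + 9 = 14) = 8 (attained at k = 0)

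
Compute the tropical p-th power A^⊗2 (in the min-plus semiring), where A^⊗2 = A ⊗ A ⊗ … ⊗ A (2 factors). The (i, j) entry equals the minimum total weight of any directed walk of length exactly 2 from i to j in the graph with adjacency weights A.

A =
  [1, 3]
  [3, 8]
A^⊗2 =
  [2, 4]
  [4, 6]

Each entry (A^⊗2)_ij equals the minimum over all length-2 walks i = v_0 → v_1 → … → v_2 = j of Σ_t A[v_t][v_{t+1}]. For example, for (i, j) = (0, 1) we minimise over 2 possible intermediate vertex sequences; the minimum is 4, attained along the walk 0 → 0 → 1.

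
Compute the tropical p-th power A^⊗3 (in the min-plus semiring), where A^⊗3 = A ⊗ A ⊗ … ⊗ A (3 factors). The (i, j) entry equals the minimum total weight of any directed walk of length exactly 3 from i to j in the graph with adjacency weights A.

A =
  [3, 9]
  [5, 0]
A^⊗3 =
  [9, 9]
  [5, 0]

Each entry (A^⊗3)_ij equals the minimum over all length-3 walks i = v_0 → v_1 → … → v_3 = j of Σ_t A[v_t][v_{t+1}]. For example, for (i, j) = (0, 1) we minimise over 4 possible intermediate vertex sequences; the minimum is 9, attained along the walk 0 → 1 → 1 → 1.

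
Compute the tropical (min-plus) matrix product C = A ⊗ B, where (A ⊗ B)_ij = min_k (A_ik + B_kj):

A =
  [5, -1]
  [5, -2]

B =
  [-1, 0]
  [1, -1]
A ⊗ B =
  [0, -2]
  [-1, -3]

Apply the min-plus product entry-by-entry:
  C[0][0] = min over k of (A[0][0] + B[0][0] = 5 + -1 = 4, A[0][1] + B[1][0] = -1 + 1 = 0) = 0 (attained at k = 1)
  C[0][1] = min over k of (A[0][0] + B[0][1] = 5 + 0 = 5, A[0][1] + B[1][1] = -1 + -1 = -2) = -2 (attained at k = 1)
  C[1][0] = min over k of (A[1][0] + B[0][0] = 5 + -1 = 4, A[1][1] + B[1][0] = -2 + 1 = -1) = -1 (attained at k = 1)
  C[1][1] = min over k of (A[1][0] + B[0][1] = 5 + 0 = 5, A[1][1] + B[1][1] = -2 + -1 = -3) = -3 (attained at k = 1)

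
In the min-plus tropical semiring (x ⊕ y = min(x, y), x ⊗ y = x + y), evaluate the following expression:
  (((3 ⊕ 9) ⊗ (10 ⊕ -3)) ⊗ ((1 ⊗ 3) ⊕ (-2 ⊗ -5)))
(((3 ⊕ 9) ⊗ (10 ⊕ -3)) ⊗ ((1 ⊗ 3) ⊕ (-2 ⊗ -5))) = -7

Expand innermost to outermost. Recall ⊕ takes the minimum of its arguments and ⊗ takes their sum. Working out the expression (((3 ⊕ 9) ⊗ (10 ⊕ -3)) ⊗ ((1 ⊗ 3) ⊕ (-2 ⊗ -5))) gives -7.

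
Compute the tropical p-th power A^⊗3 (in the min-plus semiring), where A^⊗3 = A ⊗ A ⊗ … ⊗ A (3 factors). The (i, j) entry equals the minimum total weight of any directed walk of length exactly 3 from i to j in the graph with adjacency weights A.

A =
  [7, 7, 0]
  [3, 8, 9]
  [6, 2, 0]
A^⊗3 =
  [5, 2, 0]
  [9, 5, 3]
  [5, 2, 0]

Each entry (A^⊗3)_ij equals the minimum over all length-3 walks i = v_0 → v_1 → … → v_3 = j of Σ_t A[v_t][v_{t+1}]. For example, for (i, j) = (0, 2) we minimise over 9 possible intermediate vertex sequences; the minimum is 0, attained along the walk 0 → 2 → 2 → 2.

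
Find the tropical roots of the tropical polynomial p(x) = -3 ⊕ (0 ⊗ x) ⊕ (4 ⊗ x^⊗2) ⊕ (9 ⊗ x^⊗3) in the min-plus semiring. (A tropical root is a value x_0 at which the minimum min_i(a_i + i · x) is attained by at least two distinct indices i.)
Roots: {-5, -4, -3}

Each tropical root is a break point of the lower envelope of the lines y = a_i + i · x (there are 4 lines, with slopes 0, 1, ..., 3). Only the lines that attain the minimum somewhere contribute to roots; other lines are dominated. Here the surviving (envelope) indices are i = 3, i = 2, i = 1, i = 0.
Intersections between consecutive envelope lines give the roots: for adjacent envelope indices i < j the intersection is x = (a_i − a_j) / (j − i). Reading off the sorted break points: {-5, -4, -3}.
Verification: at each break x_0, at least two indices attain the minimum of min_i(a_i + i · x_0).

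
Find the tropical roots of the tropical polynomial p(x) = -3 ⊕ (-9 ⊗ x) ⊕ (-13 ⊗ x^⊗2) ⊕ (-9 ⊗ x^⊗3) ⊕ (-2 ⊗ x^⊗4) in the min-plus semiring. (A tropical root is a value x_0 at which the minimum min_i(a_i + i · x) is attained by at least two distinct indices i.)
Roots: {-7, -4, 4, 6}

Each tropical root is a break point of the lower envelope of the lines y = a_i + i · x (there are 5 lines, with slopes 0, 1, ..., 4). Only the lines that attain the minimum somewhere contribute to roots; other lines are dominated. Here the surviving (envelope) indices are i = 4, i = 3, i = 2, i = 1, i = 0.
Intersections between consecutive envelope lines give the roots: for adjacent envelope indices i < j the intersection is x = (a_i − a_j) / (j − i). Reading off the sorted break points: {-7, -4, 4, 6}.
Verification: at each break x_0, at least two indices attain the minimum of min_i(a_i + i · x_0).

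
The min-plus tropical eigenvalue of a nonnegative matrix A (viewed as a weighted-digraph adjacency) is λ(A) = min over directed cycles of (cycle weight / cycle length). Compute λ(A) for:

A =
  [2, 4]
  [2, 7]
λ(A) = 2

Enumerate directed cycles and compute their means (weight / length). Sample:
  cycle 0 → 0: weight = 2, length = 1, mean = 2/1 ≈ 2.000
  cycle 1 → 1: weight = 7, length = 1, mean = 7/1 ≈ 7.000
  cycle 0 → 1 → 0: weight = 6, length = 2, mean = 6/2 ≈ 3.000
  cycle 1 → 0 → 1: weight = 6, length = 2, mean = 6/2 ≈ 3.000
Minimum mean = 2.000, attained e.g. along the cycle 0 → 0 with weight 2 and length 1. So λ(A) = 2/1 = 2.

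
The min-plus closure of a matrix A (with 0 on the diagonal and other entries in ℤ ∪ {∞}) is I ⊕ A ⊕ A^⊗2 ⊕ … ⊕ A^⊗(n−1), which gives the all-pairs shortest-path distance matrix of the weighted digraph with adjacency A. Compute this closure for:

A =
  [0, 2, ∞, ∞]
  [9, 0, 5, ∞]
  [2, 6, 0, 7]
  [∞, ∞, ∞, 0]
Closure =
  [0, 2, 7, 14]
  [7, 0, 5, 12]
  [2, 4, 0, 7]
  [∞, ∞, ∞, 0]

This is the Floyd-Warshall all-pairs shortest-path computation. For each intermediate vertex k = 0, 1, …, 3, update dist[i][j] ← min(dist[i][j], dist[i][k] + dist[k][j]). The final matrix gives, for each (i, j), the minimum total weight of any directed path from i to j (possibly empty when i = j).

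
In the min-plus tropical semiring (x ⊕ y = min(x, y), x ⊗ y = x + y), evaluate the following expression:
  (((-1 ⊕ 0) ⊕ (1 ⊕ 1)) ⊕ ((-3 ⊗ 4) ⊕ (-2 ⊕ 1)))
(((-1 ⊕ 0) ⊕ (1 ⊕ 1)) ⊕ ((-3 ⊗ 4) ⊕ (-2 ⊕ 1))) = -2

Expand innermost to outermost. Recall ⊕ takes the minimum of its arguments and ⊗ takes their sum. Working out the expression (((-1 ⊕ 0) ⊕ (1 ⊕ 1)) ⊕ ((-3 ⊗ 4) ⊕ (-2 ⊕ 1))) gives -2.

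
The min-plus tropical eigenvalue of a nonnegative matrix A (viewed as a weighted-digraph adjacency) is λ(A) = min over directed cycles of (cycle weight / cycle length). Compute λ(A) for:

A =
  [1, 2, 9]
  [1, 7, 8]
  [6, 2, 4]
λ(A) = 1

Enumerate directed cycles and compute their means (weight / length). Sample:
  cycle 0 → 0: weight = 1, length = 1, mean = 1/1 ≈ 1.000
  cycle 1 → 1: weight = 7, length = 1, mean = 7/1 ≈ 7.000
  cycle 2 → 2: weight = 4, length = 1, mean = 4/1 ≈ 4.000
  cycle 0 → 1 → 0: weight = 3, length = 2, mean = 3/2 ≈ 1.500
  cycle 0 → 2 → 0: weight = 15, length = 2, mean = 15/2 ≈ 7.500
  cycle 1 → 0 → 1: weight = 3, length = 2, mean = 3/2 ≈ 1.500
Minimum mean = 1.000, attained e.g. along the cycle 0 → 0 with weight 1 and length 1. So λ(A) = 1/1 = 1.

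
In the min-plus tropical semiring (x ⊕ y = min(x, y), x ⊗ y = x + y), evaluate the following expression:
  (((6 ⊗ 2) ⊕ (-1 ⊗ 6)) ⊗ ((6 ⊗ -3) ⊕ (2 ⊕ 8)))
(((6 ⊗ 2) ⊕ (-1 ⊗ 6)) ⊗ ((6 ⊗ -3) ⊕ (2 ⊕ 8))) = 7

Expand innermost to outermost. Recall ⊕ takes the minimum of its arguments and ⊗ takes their sum. Working out the expression (((6 ⊗ 2) ⊕ (-1 ⊗ 6)) ⊗ ((6 ⊗ -3) ⊕ (2 ⊕ 8))) gives 7.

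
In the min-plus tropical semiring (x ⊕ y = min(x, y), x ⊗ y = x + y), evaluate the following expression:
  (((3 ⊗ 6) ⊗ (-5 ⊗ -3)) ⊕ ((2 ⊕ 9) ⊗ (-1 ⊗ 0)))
(((3 ⊗ 6) ⊗ (-5 ⊗ -3)) ⊕ ((2 ⊕ 9) ⊗ (-1 ⊗ 0))) = 1

Expand innermost to outermost. Recall ⊕ takes the minimum of its arguments and ⊗ takes their sum. Working out the expression (((3 ⊗ 6) ⊗ (-5 ⊗ -3)) ⊕ ((2 ⊕ 9) ⊗ (-1 ⊗ 0))) gives 1.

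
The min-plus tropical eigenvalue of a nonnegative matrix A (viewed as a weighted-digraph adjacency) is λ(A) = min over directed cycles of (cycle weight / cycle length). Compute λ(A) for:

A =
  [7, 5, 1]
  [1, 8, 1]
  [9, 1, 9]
λ(A) = 1

Enumerate directed cycles and compute their means (weight / length). Sample:
  cycle 0 → 0: weight = 7, length = 1, mean = 7/1 ≈ 7.000
  cycle 1 → 1: weight = 8, length = 1, mean = 8/1 ≈ 8.000
  cycle 2 → 2: weight = 9, length = 1, mean = 9/1 ≈ 9.000
  cycle 0 → 1 → 0: weight = 6, length = 2, mean = 6/2 ≈ 3.000
  cycle 0 → 2 → 0: weight = 10, length = 2, mean = 10/2 ≈ 5.000
  cycle 1 → 0 → 1: weight = 6, length = 2, mean = 6/2 ≈ 3.000
Minimum mean = 1.000, attained e.g. along the cycle 1 → 2 → 1 with weight 2 and length 2. So λ(A) = 2/2 = 1.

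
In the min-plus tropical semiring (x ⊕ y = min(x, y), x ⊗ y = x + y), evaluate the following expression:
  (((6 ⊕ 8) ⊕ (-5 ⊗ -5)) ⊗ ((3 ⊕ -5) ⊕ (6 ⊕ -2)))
(((6 ⊕ 8) ⊕ (-5 ⊗ -5)) ⊗ ((3 ⊕ -5) ⊕ (6 ⊕ -2))) = -15

Expand innermost to outermost. Recall ⊕ takes the minimum of its arguments and ⊗ takes their sum. Working out the expression (((6 ⊕ 8) ⊕ (-5 ⊗ -5)) ⊗ ((3 ⊕ -5) ⊕ (6 ⊕ -2))) gives -15.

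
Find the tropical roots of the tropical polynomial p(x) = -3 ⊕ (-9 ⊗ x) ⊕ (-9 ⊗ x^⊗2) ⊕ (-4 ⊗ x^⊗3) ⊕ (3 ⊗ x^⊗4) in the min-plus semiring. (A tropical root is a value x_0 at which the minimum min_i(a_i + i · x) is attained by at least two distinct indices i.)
Roots: {-7, -5, 0, 6}

Each tropical root is a break point of the lower envelope of the lines y = a_i + i · x (there are 5 lines, with slopes 0, 1, ..., 4). Only the lines that attain the minimum somewhere contribute to roots; other lines are dominated. Here the surviving (envelope) indices are i = 4, i = 3, i = 2, i = 1, i = 0.
Intersections between consecutive envelope lines give the roots: for adjacent envelope indices i < j the intersection is x = (a_i − a_j) / (j − i). Reading off the sorted break points: {-7, -5, 0, 6}.
Verification: at each break x_0, at least two indices attain the minimum of min_i(a_i + i · x_0).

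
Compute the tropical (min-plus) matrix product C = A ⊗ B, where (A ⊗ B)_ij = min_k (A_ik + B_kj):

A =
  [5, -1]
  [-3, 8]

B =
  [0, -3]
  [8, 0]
A ⊗ B =
  [5, -1]
  [-3, -6]

Apply the min-plus product entry-by-entry:
  C[0][0] = min over k of (A[0][0] + B[0][0] = 5 + 0 = 5, A[0][1] + B[1][0] = -1 + 8 = 7) = 5 (attained at k = 0)
  C[0][1] = min over k of (A[0][0] + B[0][1] = 5 + -3 = 2, A[0][1] + B[1][1] = -1 + 0 = -1) = -1 (attained at k = 1)
  C[1][0] = min over k of (A[1][0] + B[0][0] = -3 + 0 = -3, A[1][1] + B[1][0] = 8 + 8 = 16) = -3 (attained at k = 0)
  C[1][1] = min over k of (A[1][0] + B[0][1] = -3 + -3 = -6, A[1][1] + B[1][1] = 8 + 0 = 8) = -6 (attained at k = 0)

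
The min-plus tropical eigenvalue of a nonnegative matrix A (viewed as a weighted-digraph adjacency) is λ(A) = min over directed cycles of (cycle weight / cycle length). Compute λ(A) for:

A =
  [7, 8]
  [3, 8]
λ(A) = 11/2

Enumerate directed cycles and compute their means (weight / length). Sample:
  cycle 0 → 0: weight = 7, length = 1, mean = 7/1 ≈ 7.000
  cycle 1 → 1: weight = 8, length = 1, mean = 8/1 ≈ 8.000
  cycle 0 → 1 → 0: weight = 11, length = 2, mean = 11/2 ≈ 5.500
  cycle 1 → 0 → 1: weight = 11, length = 2, mean = 11/2 ≈ 5.500
Minimum mean = 5.500, attained e.g. along the cycle 0 → 1 → 0 with weight 11 and length 2. So λ(A) = 11/2 = 11/2.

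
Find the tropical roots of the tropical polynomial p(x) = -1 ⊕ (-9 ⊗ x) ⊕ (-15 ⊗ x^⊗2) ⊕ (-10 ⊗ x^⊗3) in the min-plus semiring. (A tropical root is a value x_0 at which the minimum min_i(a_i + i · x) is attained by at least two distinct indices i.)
Roots: {-5, 6, 8}

Each tropical root is a break point of the lower envelope of the lines y = a_i + i · x (there are 4 lines, with slopes 0, 1, ..., 3). Only the lines that attain the minimum somewhere contribute to roots; other lines are dominated. Here the surviving (envelope) indices are i = 3, i = 2, i = 1, i = 0.
Intersections between consecutive envelope lines give the roots: for adjacent envelope indices i < j the intersection is x = (a_i − a_j) / (j − i). Reading off the sorted break points: {-5, 6, 8}.
Verification: at each break x_0, at least two indices attain the minimum of min_i(a_i + i · x_0).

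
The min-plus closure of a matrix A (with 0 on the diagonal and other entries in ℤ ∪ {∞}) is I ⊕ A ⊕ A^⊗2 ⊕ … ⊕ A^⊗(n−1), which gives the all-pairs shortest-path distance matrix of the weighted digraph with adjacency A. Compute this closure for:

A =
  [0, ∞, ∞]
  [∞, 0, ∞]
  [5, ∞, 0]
Closure =
  [0, ∞, ∞]
  [∞, 0, ∞]
  [5, ∞, 0]

This is the Floyd-Warshall all-pairs shortest-path computation. For each intermediate vertex k = 0, 1, …, 2, update dist[i][j] ← min(dist[i][j], dist[i][k] + dist[k][j]). The final matrix gives, for each (i, j), the minimum total weight of any directed path from i to j (possibly empty when i = j).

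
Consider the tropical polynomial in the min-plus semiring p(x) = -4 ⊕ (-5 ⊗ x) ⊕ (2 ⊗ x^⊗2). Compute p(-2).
p(-2) = -7

A tropical monomial a ⊗ x^⊗i evaluates to a + i · x. Evaluating each term at x = -2:
  Term 0 contributes -4 + 0 · -2 = -4
  Term 1 contributes -5 + 1 · -2 = -7
  Term 2 contributes 2 + 2 · -2 = -2
p(-2) = ⊕ of these = min[-4, -7, -2] = -7.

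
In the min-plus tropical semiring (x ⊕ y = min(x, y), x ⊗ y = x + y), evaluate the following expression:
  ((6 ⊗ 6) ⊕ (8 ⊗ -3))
((6 ⊗ 6) ⊕ (8 ⊗ -3)) = 5

Expand innermost to outermost. Recall ⊕ takes the minimum of its arguments and ⊗ takes their sum. Working out the expression ((6 ⊗ 6) ⊕ (8 ⊗ -3)) gives 5.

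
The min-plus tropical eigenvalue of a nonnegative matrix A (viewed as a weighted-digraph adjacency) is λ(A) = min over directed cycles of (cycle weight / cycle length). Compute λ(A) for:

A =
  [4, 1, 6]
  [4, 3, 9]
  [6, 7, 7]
λ(A) = 5/2

Enumerate directed cycles and compute their means (weight / length). Sample:
  cycle 0 → 0: weight = 4, length = 1, mean = 4/1 ≈ 4.000
  cycle 1 → 1: weight = 3, length = 1, mean = 3/1 ≈ 3.000
  cycle 2 → 2: weight = 7, length = 1, mean = 7/1 ≈ 7.000
  cycle 0 → 1 → 0: weight = 5, length = 2, mean = 5/2 ≈ 2.500
  cycle 0 → 2 → 0: weight = 12, length = 2, mean = 12/2 ≈ 6.000
  cycle 1 → 0 → 1: weight = 5, length = 2, mean = 5/2 ≈ 2.500
Minimum mean = 2.500, attained e.g. along the cycle 0 → 1 → 0 with weight 5 and length 2. So λ(A) = 5/2 = 5/2.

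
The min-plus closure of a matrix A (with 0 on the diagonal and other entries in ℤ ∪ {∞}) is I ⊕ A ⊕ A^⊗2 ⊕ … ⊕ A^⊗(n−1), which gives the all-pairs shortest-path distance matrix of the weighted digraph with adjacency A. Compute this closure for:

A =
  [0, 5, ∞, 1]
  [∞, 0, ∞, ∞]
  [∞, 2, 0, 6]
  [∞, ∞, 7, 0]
Closure =
  [0, 5, 8, 1]
  [∞, 0, ∞, ∞]
  [∞, 2, 0, 6]
  [∞, 9, 7, 0]

This is the Floyd-Warshall all-pairs shortest-path computation. For each intermediate vertex k = 0, 1, …, 3, update dist[i][j] ← min(dist[i][j], dist[i][k] + dist[k][j]). The final matrix gives, for each (i, j), the minimum total weight of any directed path from i to j (possibly empty when i = j).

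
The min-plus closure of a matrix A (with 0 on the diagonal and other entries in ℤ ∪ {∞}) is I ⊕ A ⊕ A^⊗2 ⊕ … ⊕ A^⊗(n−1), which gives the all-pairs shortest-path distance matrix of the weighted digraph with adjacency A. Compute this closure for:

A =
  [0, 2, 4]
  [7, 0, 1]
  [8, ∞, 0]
Closure =
  [0, 2, 3]
  [7, 0, 1]
  [8, 10, 0]

This is the Floyd-Warshall all-pairs shortest-path computation. For each intermediate vertex k = 0, 1, …, 2, update dist[i][j] ← min(dist[i][j], dist[i][k] + dist[k][j]). The final matrix gives, for each (i, j), the minimum total weight of any directed path from i to j (possibly empty when i = j).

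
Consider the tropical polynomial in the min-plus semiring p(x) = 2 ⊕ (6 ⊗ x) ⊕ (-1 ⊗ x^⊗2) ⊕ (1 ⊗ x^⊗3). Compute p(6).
p(6) = 2

A tropical monomial a ⊗ x^⊗i evaluates to a + i · x. Evaluating each term at x = 6:
  Term 0 contributes 2 + 0 · 6 = 2
  Term 1 contributes 6 + 1 · 6 = 12
  Term 2 contributes -1 + 2 · 6 = 11
  Term 3 contributes 1 + 3 · 6 = 19
p(6) = ⊕ of these = min[2, 12, 11, 19] = 2.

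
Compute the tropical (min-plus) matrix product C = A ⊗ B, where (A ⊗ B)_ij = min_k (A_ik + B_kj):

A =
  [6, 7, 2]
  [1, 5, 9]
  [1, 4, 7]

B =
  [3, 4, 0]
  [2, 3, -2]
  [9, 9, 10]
A ⊗ B =
  [9, 10, 5]
  [4, 5, 1]
  [4, 5, 1]

Apply the min-plus product entry-by-entry:
  C[0][0] = min over k of (A[0][0] + B[0][0] = 6 + 3 = 9, A[0][1] + B[1][0] = 7 + 2 = 9, A[0][2] + B[2][0] = 2 + 9 = 11) = 9 (attained at k = 0)
  C[0][1] = min over k of (A[0][0] + B[0][1] = 6 + 4 = 10, A[0][1] + B[1][1] = 7 + 3 = 10, A[0][2] + B[2][1] = 2 + 9 = 11) = 10 (attained at k = 0)
  C[0][2] = min over k of (A[0][0] + B[0][2] = 6 + 0 = 6, A[0][1] + B[1][2] = 7 + -2 = 5, A[0][2] + B[2][2] = 2 + 10 = 12) = 5 (attained at k = 1)
  C[1][0] = min over k of (A[1][0] + B[0][0] = 1 + 3 = 4, A[1][1] + B[1][0] = 5 + 2 = 7, A[1][2] + B[2][0] = 9 + 9 = 18) = 4 (attained at k = 0)
  C[1][1] = min over k of (A[1][0] + B[0][1] = 1 + 4 = 5, A[1][1] + B[1][1] = 5 + 3 = 8, A[1][2] + B[2][1] = 9 + 9 = 18) = 5 (attained at k = 0)
  C[1][2] = min over k of (A[1][0] + B[0][2] = 1 + 0 = 1, A[1][1] + B[1][2] = 5 + -2 = 3, A[1][2] + B[2][2] = 9 + 10 = 19) = 1 (attained at k = 0)
  C[2][0] = min over k of (A[2][0] + B[0][0] = 1 + 3 = 4, A[2][1] + B[1][0] = 4 + 2 = 6, A[2][2] + B[2][0] = 7 + 9 = 16) = 4 (attained at k = 0)
  C[2][1] = min over k of (A[2][0] + B[0][1] = 1 + 4 = 5, A[2][1] + B[1][1] = 4 + 3 = 7, A[2][2] + B[2][1] = 7 + 9 = 16) = 5 (attained at k = 0)
  C[2][2] = min over k of (A[2][0] + B[0][2] = 1 + 0 = 1, A[2][1] + B[1][2] = 4 + -2 = 2, A[2][2] + B[2][2] = 7 + 10 = 17) = 1 (attained at k = 0)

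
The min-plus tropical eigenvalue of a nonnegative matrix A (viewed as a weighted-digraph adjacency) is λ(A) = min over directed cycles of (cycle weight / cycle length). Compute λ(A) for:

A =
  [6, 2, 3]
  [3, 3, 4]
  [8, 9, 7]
λ(A) = 5/2

Enumerate directed cycles and compute their means (weight / length). Sample:
  cycle 0 → 0: weight = 6, length = 1, mean = 6/1 ≈ 6.000
  cycle 1 → 1: weight = 3, length = 1, mean = 3/1 ≈ 3.000
  cycle 2 → 2: weight = 7, length = 1, mean = 7/1 ≈ 7.000
  cycle 0 → 1 → 0: weight = 5, length = 2, mean = 5/2 ≈ 2.500
  cycle 0 → 2 → 0: weight = 11, length = 2, mean = 11/2 ≈ 5.500
  cycle 1 → 0 → 1: weight = 5, length = 2, mean = 5/2 ≈ 2.500
Minimum mean = 2.500, attained e.g. along the cycle 0 → 1 → 0 with weight 5 and length 2. So λ(A) = 5/2 = 5/2.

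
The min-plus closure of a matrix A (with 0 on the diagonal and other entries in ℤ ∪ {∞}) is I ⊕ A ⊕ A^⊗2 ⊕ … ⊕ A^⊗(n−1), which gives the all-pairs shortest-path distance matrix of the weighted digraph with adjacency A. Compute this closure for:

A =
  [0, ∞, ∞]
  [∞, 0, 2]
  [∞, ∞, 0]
Closure =
  [0, ∞, ∞]
  [∞, 0, 2]
  [∞, ∞, 0]

This is the Floyd-Warshall all-pairs shortest-path computation. For each intermediate vertex k = 0, 1, …, 2, update dist[i][j] ← min(dist[i][j], dist[i][k] + dist[k][j]). The final matrix gives, for each (i, j), the minimum total weight of any directed path from i to j (possibly empty when i = j).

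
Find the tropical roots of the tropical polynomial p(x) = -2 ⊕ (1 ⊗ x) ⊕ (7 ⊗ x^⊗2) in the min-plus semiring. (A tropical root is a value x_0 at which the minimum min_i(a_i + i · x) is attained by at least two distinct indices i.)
Roots: {-6, -3}

Each tropical root is a break point of the lower envelope of the lines y = a_i + i · x (there are 3 lines, with slopes 0, 1, ..., 2). Only the lines that attain the minimum somewhere contribute to roots; other lines are dominated. Here the surviving (envelope) indices are i = 2, i = 1, i = 0.
Intersections between consecutive envelope lines give the roots: for adjacent envelope indices i < j the intersection is x = (a_i − a_j) / (j − i). Reading off the sorted break points: {-6, -3}.
Verification: at each break x_0, at least two indices attain the minimum of min_i(a_i + i · x_0).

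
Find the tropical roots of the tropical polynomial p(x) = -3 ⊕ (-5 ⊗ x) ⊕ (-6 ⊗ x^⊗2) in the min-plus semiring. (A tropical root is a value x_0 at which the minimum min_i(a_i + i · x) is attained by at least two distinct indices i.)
Roots: {1, 2}

Each tropical root is a break point of the lower envelope of the lines y = a_i + i · x (there are 3 lines, with slopes 0, 1, ..., 2). Only the lines that attain the minimum somewhere contribute to roots; other lines are dominated. Here the surviving (envelope) indices are i = 2, i = 1, i = 0.
Intersections between consecutive envelope lines give the roots: for adjacent envelope indices i < j the intersection is x = (a_i − a_j) / (j − i). Reading off the sorted break points: {1, 2}.
Verification: at each break x_0, at least two indices attain the minimum of min_i(a_i + i · x_0).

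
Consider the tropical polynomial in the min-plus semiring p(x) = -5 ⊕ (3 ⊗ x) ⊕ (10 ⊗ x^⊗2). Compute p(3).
p(3) = -5

A tropical monomial a ⊗ x^⊗i evaluates to a + i · x. Evaluating each term at x = 3:
  Term 0 contributes -5 + 0 · 3 = -5
  Term 1 contributes 3 + 1 · 3 = 6
  Term 2 contributes 10 + 2 · 3 = 16
p(3) = ⊕ of these = min[-5, 6, 16] = -5.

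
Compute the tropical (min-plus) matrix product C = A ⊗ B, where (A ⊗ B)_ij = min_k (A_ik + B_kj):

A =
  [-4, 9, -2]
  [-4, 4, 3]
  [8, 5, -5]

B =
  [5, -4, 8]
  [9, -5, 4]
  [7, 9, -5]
A ⊗ B =
  [1, -8, -7]
  [1, -8, -2]
  [2, 0, -10]

Apply the min-plus product entry-by-entry:
  C[0][0] = min over k of (A[0][0] + B[0][0] = -4 + 5 = 1, A[0][1] + B[1][0] = 9 + 9 = 18, A[0][2] + B[2][0] = -2 + 7 = 5) = 1 (attained at k = 0)
  C[0][1] = min over k of (A[0][0] + B[0][1] = -4 + -4 = -8, A[0][1] + B[1][1] = 9 + -5 = 4, A[0][2] + B[2][1] = -2 + 9 = 7) = -8 (attained at k = 0)
  C[0][2] = min over k of (A[0][0] + B[0][2] = -4 + 8 = 4, A[0][1] + B[1][2] = 9 + 4 = 13, A[0][2] + B[2][2] = -2 + -5 = -7) = -7 (attained at k = 2)
  C[1][0] = min over k of (A[1][0] + B[0][0] = -4 + 5 = 1, A[1][1] + B[1][0] = 4 + 9 = 13, A[1][2] + B[2][0] = 3 + 7 = 10) = 1 (attained at k = 0)
  C[1][1] = min over k of (A[1][0] + B[0][1] = -4 + -4 = -8, A[1][1] + B[1][1] = 4 + -5 = -1, A[1][2] + B[2][1] = 3 + 9 = 12) = -8 (attained at k = 0)
  C[1][2] = min over k of (A[1][0] + B[0][2] = -4 + 8 = 4, A[1][1] + B[1][2] = 4 + 4 = 8, A[1][2] + B[2][2] = 3 + -5 = -2) = -2 (attained at k = 2)
  C[2][0] = min over k of (A[2][0] + B[0][0] = 8 + 5 = 13, A[2][1] + B[1][0] = 5 + 9 = 14, A[2][2] + B[2][0] = -5 + 7 = 2) = 2 (attained at k = 2)
  C[2][1] = min over k of (A[2][0] + B[0][1] = 8 + -4 = 4, A[2][1] + B[1][1] = 5 + -5 = 0, A[2][2] + B[2][1] = -5 + 9 = 4) = 0 (attained at k = 1)
  C[2][2] = min over k of (A[2][0] + B[0][2] = 8 + 8 = 16, A[2][1] + B[1][2] = 5 + 4 = 9, A[2][2] + B[2][2] = -5 + -5 = -10) = -10 (attained at k = 2)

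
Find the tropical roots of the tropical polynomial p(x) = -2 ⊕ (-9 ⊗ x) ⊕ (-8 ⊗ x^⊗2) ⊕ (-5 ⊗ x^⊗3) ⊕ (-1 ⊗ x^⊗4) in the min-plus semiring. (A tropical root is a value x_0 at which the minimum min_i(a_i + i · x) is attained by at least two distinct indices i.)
Roots: {-4, -3, -1, 7}

Each tropical root is a break point of the lower envelope of the lines y = a_i + i · x (there are 5 lines, with slopes 0, 1, ..., 4). Only the lines that attain the minimum somewhere contribute to roots; other lines are dominated. Here the surviving (envelope) indices are i = 4, i = 3, i = 2, i = 1, i = 0.
Intersections between consecutive envelope lines give the roots: for adjacent envelope indices i < j the intersection is x = (a_i − a_j) / (j − i). Reading off the sorted break points: {-4, -3, -1, 7}.
Verification: at each break x_0, at least two indices attain the minimum of min_i(a_i + i · x_0).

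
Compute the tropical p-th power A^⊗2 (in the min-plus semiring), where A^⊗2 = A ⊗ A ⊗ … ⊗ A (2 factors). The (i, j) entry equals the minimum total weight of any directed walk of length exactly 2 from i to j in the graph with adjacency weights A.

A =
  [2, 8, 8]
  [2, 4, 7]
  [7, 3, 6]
A^⊗2 =
  [4, 10, 10]
  [4, 8, 10]
  [5, 7, 10]

Each entry (A^⊗2)_ij equals the minimum over all length-2 walks i = v_0 → v_1 → … → v_2 = j of Σ_t A[v_t][v_{t+1}]. For example, for (i, j) = (0, 2) we minimise over 3 possible intermediate vertex sequences; the minimum is 10, attained along the walk 0 → 0 → 2.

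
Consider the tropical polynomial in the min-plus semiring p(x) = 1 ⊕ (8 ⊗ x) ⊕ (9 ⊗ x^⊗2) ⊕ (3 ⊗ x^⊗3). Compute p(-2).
p(-2) = -3

A tropical monomial a ⊗ x^⊗i evaluates to a + i · x. Evaluating each term at x = -2:
  Term 0 contributes 1 + 0 · -2 = 1
  Term 1 contributes 8 + 1 · -2 = 6
  Term 2 contributes 9 + 2 · -2 = 5
  Term 3 contributes 3 + 3 · -2 = -3
p(-2) = ⊕ of these = min[1, 6, 5, -3] = -3.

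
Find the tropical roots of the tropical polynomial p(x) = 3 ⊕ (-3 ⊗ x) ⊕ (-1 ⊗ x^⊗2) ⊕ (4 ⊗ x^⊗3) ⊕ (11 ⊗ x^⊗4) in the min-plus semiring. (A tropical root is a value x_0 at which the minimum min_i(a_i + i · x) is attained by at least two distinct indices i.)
Roots: {-7, -5, -2, 6}

Each tropical root is a break point of the lower envelope of the lines y = a_i + i · x (there are 5 lines, with slopes 0, 1, ..., 4). Only the lines that attain the minimum somewhere contribute to roots; other lines are dominated. Here the surviving (envelope) indices are i = 4, i = 3, i = 2, i = 1, i = 0.
Intersections between consecutive envelope lines give the roots: for adjacent envelope indices i < j the intersection is x = (a_i − a_j) / (j − i). Reading off the sorted break points: {-7, -5, -2, 6}.
Verification: at each break x_0, at least two indices attain the minimum of min_i(a_i + i · x_0).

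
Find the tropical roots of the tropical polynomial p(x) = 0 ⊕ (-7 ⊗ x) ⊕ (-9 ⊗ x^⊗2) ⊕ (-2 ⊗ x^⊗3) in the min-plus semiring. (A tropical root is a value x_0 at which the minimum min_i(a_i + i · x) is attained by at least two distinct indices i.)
Roots: {-7, 2, 7}

Each tropical root is a break point of the lower envelope of the lines y = a_i + i · x (there are 4 lines, with slopes 0, 1, ..., 3). Only the lines that attain the minimum somewhere contribute to roots; other lines are dominated. Here the surviving (envelope) indices are i = 3, i = 2, i = 1, i = 0.
Intersections between consecutive envelope lines give the roots: for adjacent envelope indices i < j the intersection is x = (a_i − a_j) / (j − i). Reading off the sorted break points: {-7, 2, 7}.
Verification: at each break x_0, at least two indices attain the minimum of min_i(a_i + i · x_0).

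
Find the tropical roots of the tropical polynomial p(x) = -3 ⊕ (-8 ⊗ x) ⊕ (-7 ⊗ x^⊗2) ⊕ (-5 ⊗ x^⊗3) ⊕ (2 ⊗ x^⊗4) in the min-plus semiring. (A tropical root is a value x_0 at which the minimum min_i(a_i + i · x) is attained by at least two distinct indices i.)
Roots: {-7, -2, -1, 5}

Each tropical root is a break point of the lower envelope of the lines y = a_i + i · x (there are 5 lines, with slopes 0, 1, ..., 4). Only the lines that attain the minimum somewhere contribute to roots; other lines are dominated. Here the surviving (envelope) indices are i = 4, i = 3, i = 2, i = 1, i = 0.
Intersections between consecutive envelope lines give the roots: for adjacent envelope indices i < j the intersection is x = (a_i − a_j) / (j − i). Reading off the sorted break points: {-7, -2, -1, 5}.
Verification: at each break x_0, at least two indices attain the minimum of min_i(a_i + i · x_0).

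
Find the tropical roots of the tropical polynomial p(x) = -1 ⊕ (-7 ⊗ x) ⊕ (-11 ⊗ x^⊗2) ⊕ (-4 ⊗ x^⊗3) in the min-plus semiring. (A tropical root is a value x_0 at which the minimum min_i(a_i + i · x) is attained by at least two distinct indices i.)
Roots: {-7, 4, 6}

Each tropical root is a break point of the lower envelope of the lines y = a_i + i · x (there are 4 lines, with slopes 0, 1, ..., 3). Only the lines that attain the minimum somewhere contribute to roots; other lines are dominated. Here the surviving (envelope) indices are i = 3, i = 2, i = 1, i = 0.
Intersections between consecutive envelope lines give the roots: for adjacent envelope indices i < j the intersection is x = (a_i − a_j) / (j − i). Reading off the sorted break points: {-7, 4, 6}.
Verification: at each break x_0, at least two indices attain the minimum of min_i(a_i + i · x_0).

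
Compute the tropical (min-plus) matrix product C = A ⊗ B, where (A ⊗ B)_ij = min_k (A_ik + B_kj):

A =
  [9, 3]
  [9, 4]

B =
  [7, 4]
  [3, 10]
A ⊗ B =
  [6, 13]
  [7, 13]

Apply the min-plus product entry-by-entry:
  C[0][0] = min over k of (A[0][0] + B[0][0] = 9 + 7 = 16, A[0][1] + B[1][0] = 3 + 3 = 6) = 6 (attained at k = 1)
  C[0][1] = min over k of (A[0][0] + B[0][1] = 9 + 4 = 13, A[0][1] + B[1][1] = 3 + 10 = 13) = 13 (attained at k = 0)
  C[1][0] = min over k of (A[1][0] + B[0][0] = 9 + 7 = 16, A[1][1] + B[1][0] = 4 + 3 = 7) = 7 (attained at k = 1)
  C[1][1] = min over k of (A[1][0] + B[0][1] = 9 + 4 = 13, A[1][1] + B[1][1] = 4 + 10 = 14) = 13 (attained at k = 0)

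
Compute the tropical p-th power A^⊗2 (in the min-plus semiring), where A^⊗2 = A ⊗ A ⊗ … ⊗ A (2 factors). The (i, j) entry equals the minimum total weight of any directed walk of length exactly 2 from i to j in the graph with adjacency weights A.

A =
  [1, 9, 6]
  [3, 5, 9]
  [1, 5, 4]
A^⊗2 =
  [2, 10, 7]
  [4, 10, 9]
  [2, 9, 7]

Each entry (A^⊗2)_ij equals the minimum over all length-2 walks i = v_0 → v_1 → … → v_2 = j of Σ_t A[v_t][v_{t+1}]. For example, for (i, j) = (0, 2) we minimise over 3 possible intermediate vertex sequences; the minimum is 7, attained along the walk 0 → 0 → 2.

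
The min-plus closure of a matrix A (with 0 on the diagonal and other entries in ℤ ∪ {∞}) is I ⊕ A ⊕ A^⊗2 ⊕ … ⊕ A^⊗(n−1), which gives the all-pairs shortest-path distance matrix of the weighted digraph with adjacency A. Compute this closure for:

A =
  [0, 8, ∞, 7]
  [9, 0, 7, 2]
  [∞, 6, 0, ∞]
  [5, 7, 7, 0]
Closure =
  [0, 8, 14, 7]
  [7, 0, 7, 2]
  [13, 6, 0, 8]
  [5, 7, 7, 0]

This is the Floyd-Warshall all-pairs shortest-path computation. For each intermediate vertex k = 0, 1, …, 3, update dist[i][j] ← min(dist[i][j], dist[i][k] + dist[k][j]). The final matrix gives, for each (i, j), the minimum total weight of any directed path from i to j (possibly empty when i = j).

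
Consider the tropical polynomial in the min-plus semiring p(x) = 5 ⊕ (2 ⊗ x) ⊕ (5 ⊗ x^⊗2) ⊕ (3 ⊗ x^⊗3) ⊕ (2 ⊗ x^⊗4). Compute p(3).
p(3) = 5

A tropical monomial a ⊗ x^⊗i evaluates to a + i · x. Evaluating each term at x = 3:
  Term 0 contributes 5 + 0 · 3 = 5
  Term 1 contributes 2 + 1 · 3 = 5
  Term 2 contributes 5 + 2 · 3 = 11
  Term 3 contributes 3 + 3 · 3 = 12
  Term 4 contributes 2 + 4 · 3 = 14
p(3) = ⊕ of these = min[5, 5, 11, 12, 14] = 5.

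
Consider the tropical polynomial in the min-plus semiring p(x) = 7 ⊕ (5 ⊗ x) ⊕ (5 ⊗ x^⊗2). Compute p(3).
p(3) = 7

A tropical monomial a ⊗ x^⊗i evaluates to a + i · x. Evaluating each term at x = 3:
  Term 0 contributes 7 + 0 · 3 = 7
  Term 1 contributes 5 + 1 · 3 = 8
  Term 2 contributes 5 + 2 · 3 = 11
p(3) = ⊕ of these = min[7, 8, 11] = 7.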